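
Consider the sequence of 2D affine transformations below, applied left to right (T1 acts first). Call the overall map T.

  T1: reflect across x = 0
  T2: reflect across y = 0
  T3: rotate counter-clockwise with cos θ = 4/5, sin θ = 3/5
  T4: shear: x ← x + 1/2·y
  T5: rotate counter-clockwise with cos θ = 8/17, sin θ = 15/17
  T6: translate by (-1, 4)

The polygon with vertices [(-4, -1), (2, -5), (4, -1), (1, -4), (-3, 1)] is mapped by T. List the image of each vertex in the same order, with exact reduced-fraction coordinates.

image vertices: (-157/85, 783/85), (-423/85, 212/85), (-149/85, -69/85), (-356/85, 603/170), (-4/17, 257/34)

T1 reflect across x = 0: (-4, -1) → (4, -1); (2, -5) → (-2, -5); (4, -1) → (-4, -1); (1, -4) → (-1, -4); (-3, 1) → (3, 1)
T2 reflect across y = 0: (4, -1) → (4, 1); (-2, -5) → (-2, 5); (-4, -1) → (-4, 1); (-1, -4) → (-1, 4); (3, 1) → (3, -1)
T3 rotate counter-clockwise with cos θ = 4/5, sin θ = 3/5: (4, 1) → (13/5, 16/5); (-2, 5) → (-23/5, 14/5); (-4, 1) → (-19/5, -8/5); (-1, 4) → (-16/5, 13/5); (3, -1) → (3, 1)
T4 shear: x ← x + 1/2·y: (13/5, 16/5) → (21/5, 16/5); (-23/5, 14/5) → (-16/5, 14/5); (-19/5, -8/5) → (-23/5, -8/5); (-16/5, 13/5) → (-19/10, 13/5); (3, 1) → (7/2, 1)
T5 rotate counter-clockwise with cos θ = 8/17, sin θ = 15/17: (21/5, 16/5) → (-72/85, 443/85); (-16/5, 14/5) → (-338/85, -128/85); (-23/5, -8/5) → (-64/85, -409/85); (-19/10, 13/5) → (-271/85, -77/170); (7/2, 1) → (13/17, 121/34)
T6 translate by (-1, 4): (-72/85, 443/85) → (-157/85, 783/85); (-338/85, -128/85) → (-423/85, 212/85); (-64/85, -409/85) → (-149/85, -69/85); (-271/85, -77/170) → (-356/85, 603/170); (13/17, 121/34) → (-4/17, 257/34)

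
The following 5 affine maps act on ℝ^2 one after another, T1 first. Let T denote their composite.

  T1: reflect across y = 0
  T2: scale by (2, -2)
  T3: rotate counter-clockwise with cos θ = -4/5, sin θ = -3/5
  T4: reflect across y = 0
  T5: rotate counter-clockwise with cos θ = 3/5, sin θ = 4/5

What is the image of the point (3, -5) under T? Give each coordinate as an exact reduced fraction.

T(p) = (-74/25, -282/25)

T1 reflect across y = 0: (3, -5) → (3, 5)
T2 scale by (2, -2): (3, 5) → (6, -10)
T3 rotate counter-clockwise with cos θ = -4/5, sin θ = -3/5: (6, -10) → (-54/5, 22/5)
T4 reflect across y = 0: (-54/5, 22/5) → (-54/5, -22/5)
T5 rotate counter-clockwise with cos θ = 3/5, sin θ = 4/5: (-54/5, -22/5) → (-74/25, -282/25)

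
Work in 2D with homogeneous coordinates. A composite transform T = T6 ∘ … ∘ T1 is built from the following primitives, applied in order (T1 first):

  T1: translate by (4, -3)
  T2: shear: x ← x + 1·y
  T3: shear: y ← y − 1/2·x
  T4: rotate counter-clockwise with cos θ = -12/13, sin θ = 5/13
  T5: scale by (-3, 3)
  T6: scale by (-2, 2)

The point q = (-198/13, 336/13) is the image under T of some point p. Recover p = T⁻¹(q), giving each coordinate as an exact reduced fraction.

p = (1, 2)

T1 = [1 0 4; 0 1 -3; 0 0 1]
T2·T1 = [1 1 1; 0 1 -3; 0 0 1]
T3·…·T1 = [1 1 1; -1/2 1/2 -7/2; 0 0 1]
T4·…·T1 = [-19/26 -29/26 11/26; 11/13 -1/13 47/13; 0 0 1]
T5·…·T1 = [57/26 87/26 -33/26; 33/13 -3/13 141/13; 0 0 1]
T6·…·T1 = [-57/13 -87/13 33/13; 66/13 -6/13 282/13; 0 0 1]
det M = 36; M⁻¹ = [-1/78 29/156 -4; -11/78 -19/156 3; 0 0 1]
M⁻¹ · (-198/13, 336/13)ᵀ = (1, 2)ᵀ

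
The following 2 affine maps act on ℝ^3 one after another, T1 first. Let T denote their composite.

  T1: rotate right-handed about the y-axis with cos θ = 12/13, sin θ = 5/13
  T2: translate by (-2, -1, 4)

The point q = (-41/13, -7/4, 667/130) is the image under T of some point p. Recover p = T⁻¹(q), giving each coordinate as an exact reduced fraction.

p = (-3/2, -3/4, 3/5)

T1 = [12/13 0 5/13 0; 0 1 0 0; -5/13 0 12/13 0; 0 0 0 1]
T2·T1 = [12/13 0 5/13 -2; 0 1 0 -1; -5/13 0 12/13 4; 0 0 0 1]
det M = 1; M⁻¹ = [12/13 0 -5/13 44/13; 0 1 0 1; 5/13 0 12/13 -38/13; 0 0 0 1]
M⁻¹ · (-41/13, -7/4, 667/130)ᵀ = (-3/2, -3/4, 3/5)ᵀ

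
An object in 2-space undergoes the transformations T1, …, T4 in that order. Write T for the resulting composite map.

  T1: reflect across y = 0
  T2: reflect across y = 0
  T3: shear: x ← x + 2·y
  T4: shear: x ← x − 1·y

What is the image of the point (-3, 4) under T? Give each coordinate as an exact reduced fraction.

T1 reflect across y = 0: (-3, 4) → (-3, -4)
T2 reflect across y = 0: (-3, -4) → (-3, 4)
T3 shear: x ← x + 2·y: (-3, 4) → (5, 4)
T4 shear: x ← x − 1·y: (5, 4) → (1, 4)

T(p) = (1, 4)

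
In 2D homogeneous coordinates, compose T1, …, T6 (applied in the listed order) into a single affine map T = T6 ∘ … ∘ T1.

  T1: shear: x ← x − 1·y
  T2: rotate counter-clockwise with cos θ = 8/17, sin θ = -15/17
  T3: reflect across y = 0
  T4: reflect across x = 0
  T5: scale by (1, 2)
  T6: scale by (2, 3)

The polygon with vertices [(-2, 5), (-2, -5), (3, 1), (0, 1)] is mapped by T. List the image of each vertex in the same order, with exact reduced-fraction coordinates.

T1 shear: x ← x − 1·y: (-2, 5) → (-7, 5); (-2, -5) → (3, -5); (3, 1) → (2, 1); (0, 1) → (-1, 1)
T2 rotate counter-clockwise with cos θ = 8/17, sin θ = -15/17: (-7, 5) → (19/17, 145/17); (3, -5) → (-3, -5); (2, 1) → (31/17, -22/17); (-1, 1) → (7/17, 23/17)
T3 reflect across y = 0: (19/17, 145/17) → (19/17, -145/17); (-3, -5) → (-3, 5); (31/17, -22/17) → (31/17, 22/17); (7/17, 23/17) → (7/17, -23/17)
T4 reflect across x = 0: (19/17, -145/17) → (-19/17, -145/17); (-3, 5) → (3, 5); (31/17, 22/17) → (-31/17, 22/17); (7/17, -23/17) → (-7/17, -23/17)
T5 scale by (1, 2): (-19/17, -145/17) → (-19/17, -290/17); (3, 5) → (3, 10); (-31/17, 22/17) → (-31/17, 44/17); (-7/17, -23/17) → (-7/17, -46/17)
T6 scale by (2, 3): (-19/17, -290/17) → (-38/17, -870/17); (3, 10) → (6, 30); (-31/17, 44/17) → (-62/17, 132/17); (-7/17, -46/17) → (-14/17, -138/17)

image vertices: (-38/17, -870/17), (6, 30), (-62/17, 132/17), (-14/17, -138/17)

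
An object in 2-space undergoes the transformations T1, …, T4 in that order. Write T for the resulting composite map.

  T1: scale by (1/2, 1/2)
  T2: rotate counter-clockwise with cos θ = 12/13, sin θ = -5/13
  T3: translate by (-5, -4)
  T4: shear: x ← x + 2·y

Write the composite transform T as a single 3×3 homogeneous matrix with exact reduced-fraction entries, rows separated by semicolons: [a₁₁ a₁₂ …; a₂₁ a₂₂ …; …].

T1 = [1/2 0 0; 0 1/2 0; 0 0 1]
T2·T1 = [6/13 5/26 0; -5/26 6/13 0; 0 0 1]
T3·…·T1 = [6/13 5/26 -5; -5/26 6/13 -4; 0 0 1]
T4·…·T1 = [1/13 29/26 -13; -5/26 6/13 -4; 0 0 1]

T = [1/13 29/26 -13; -5/26 6/13 -4; 0 0 1]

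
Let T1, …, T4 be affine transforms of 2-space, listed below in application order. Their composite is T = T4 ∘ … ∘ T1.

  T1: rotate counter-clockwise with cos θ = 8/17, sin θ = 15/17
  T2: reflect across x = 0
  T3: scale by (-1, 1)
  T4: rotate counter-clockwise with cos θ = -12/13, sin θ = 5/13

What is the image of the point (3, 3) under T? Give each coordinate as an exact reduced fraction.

T(p) = (-93/221, -933/221)

T1 rotate counter-clockwise with cos θ = 8/17, sin θ = 15/17: (3, 3) → (-21/17, 69/17)
T2 reflect across x = 0: (-21/17, 69/17) → (21/17, 69/17)
T3 scale by (-1, 1): (21/17, 69/17) → (-21/17, 69/17)
T4 rotate counter-clockwise with cos θ = -12/13, sin θ = 5/13: (-21/17, 69/17) → (-93/221, -933/221)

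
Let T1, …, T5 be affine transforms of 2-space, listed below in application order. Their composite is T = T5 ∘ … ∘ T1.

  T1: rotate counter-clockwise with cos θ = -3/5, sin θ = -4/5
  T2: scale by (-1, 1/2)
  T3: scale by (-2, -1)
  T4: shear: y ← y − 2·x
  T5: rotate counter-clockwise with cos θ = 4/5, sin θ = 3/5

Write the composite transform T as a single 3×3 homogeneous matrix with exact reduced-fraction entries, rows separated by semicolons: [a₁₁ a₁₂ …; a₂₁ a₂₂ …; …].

T1 = [-3/5 4/5 0; -4/5 -3/5 0; 0 0 1]
T2·T1 = [3/5 -4/5 0; -2/5 -3/10 0; 0 0 1]
T3·…·T1 = [-6/5 8/5 0; 2/5 3/10 0; 0 0 1]
T4·…·T1 = [-6/5 8/5 0; 14/5 -29/10 0; 0 0 1]
T5·…·T1 = [-66/25 151/50 0; 38/25 -34/25 0; 0 0 1]

T = [-66/25 151/50 0; 38/25 -34/25 0; 0 0 1]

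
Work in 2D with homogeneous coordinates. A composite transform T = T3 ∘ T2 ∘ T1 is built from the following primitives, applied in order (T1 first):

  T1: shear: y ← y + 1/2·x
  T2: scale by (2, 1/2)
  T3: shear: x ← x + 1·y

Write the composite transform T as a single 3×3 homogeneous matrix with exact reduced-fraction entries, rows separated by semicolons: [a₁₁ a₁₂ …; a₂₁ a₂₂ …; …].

T = [9/4 1/2 0; 1/4 1/2 0; 0 0 1]

T1 = [1 0 0; 1/2 1 0; 0 0 1]
T2·T1 = [2 0 0; 1/4 1/2 0; 0 0 1]
T3·…·T1 = [9/4 1/2 0; 1/4 1/2 0; 0 0 1]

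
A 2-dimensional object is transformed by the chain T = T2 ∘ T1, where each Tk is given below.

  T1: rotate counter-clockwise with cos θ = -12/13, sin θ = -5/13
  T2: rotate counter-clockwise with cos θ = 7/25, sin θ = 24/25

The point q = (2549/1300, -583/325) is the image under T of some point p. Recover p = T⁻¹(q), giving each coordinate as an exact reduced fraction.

p = (2, 7/4)

T1 = [-12/13 5/13 0; -5/13 -12/13 0; 0 0 1]
T2·T1 = [36/325 323/325 0; -323/325 36/325 0; 0 0 1]
det M = 1; M⁻¹ = [36/325 -323/325 0; 323/325 36/325 0; 0 0 1]
M⁻¹ · (2549/1300, -583/325)ᵀ = (2, 7/4)ᵀ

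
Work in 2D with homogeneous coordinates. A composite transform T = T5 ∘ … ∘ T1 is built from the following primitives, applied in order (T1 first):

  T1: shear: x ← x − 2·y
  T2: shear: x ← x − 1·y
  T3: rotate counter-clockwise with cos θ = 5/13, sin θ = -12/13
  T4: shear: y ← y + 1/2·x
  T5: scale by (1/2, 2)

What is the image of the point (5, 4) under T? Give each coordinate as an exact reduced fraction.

T(p) = (1/2, 17)

T1 shear: x ← x − 2·y: (5, 4) → (-3, 4)
T2 shear: x ← x − 1·y: (-3, 4) → (-7, 4)
T3 rotate counter-clockwise with cos θ = 5/13, sin θ = -12/13: (-7, 4) → (1, 8)
T4 shear: y ← y + 1/2·x: (1, 8) → (1, 17/2)
T5 scale by (1/2, 2): (1, 17/2) → (1/2, 17)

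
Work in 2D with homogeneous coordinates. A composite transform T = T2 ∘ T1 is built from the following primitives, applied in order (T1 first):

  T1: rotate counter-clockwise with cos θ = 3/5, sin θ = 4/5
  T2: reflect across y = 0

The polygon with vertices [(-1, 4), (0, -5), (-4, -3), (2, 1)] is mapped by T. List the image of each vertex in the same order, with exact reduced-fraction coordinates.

image vertices: (-19/5, -8/5), (4, 3), (0, 5), (2/5, -11/5)

T1 rotate counter-clockwise with cos θ = 3/5, sin θ = 4/5: (-1, 4) → (-19/5, 8/5); (0, -5) → (4, -3); (-4, -3) → (0, -5); (2, 1) → (2/5, 11/5)
T2 reflect across y = 0: (-19/5, 8/5) → (-19/5, -8/5); (4, -3) → (4, 3); (0, -5) → (0, 5); (2/5, 11/5) → (2/5, -11/5)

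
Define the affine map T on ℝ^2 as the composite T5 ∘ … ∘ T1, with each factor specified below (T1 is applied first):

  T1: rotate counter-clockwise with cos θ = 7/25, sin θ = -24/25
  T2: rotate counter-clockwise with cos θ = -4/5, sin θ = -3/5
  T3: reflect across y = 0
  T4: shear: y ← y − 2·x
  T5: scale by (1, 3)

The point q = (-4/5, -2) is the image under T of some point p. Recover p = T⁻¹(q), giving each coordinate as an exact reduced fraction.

p = (2, -4/3)

T1 = [7/25 24/25 0; -24/25 7/25 0; 0 0 1]
T2·T1 = [-4/5 -3/5 0; 3/5 -4/5 0; 0 0 1]
T3·…·T1 = [-4/5 -3/5 0; -3/5 4/5 0; 0 0 1]
T4·…·T1 = [-4/5 -3/5 0; 1 2 0; 0 0 1]
T5·…·T1 = [-4/5 -3/5 0; 3 6 0; 0 0 1]
det M = -3; M⁻¹ = [-2 -1/5 0; 1 4/15 0; 0 0 1]
M⁻¹ · (-4/5, -2)ᵀ = (2, -4/3)ᵀ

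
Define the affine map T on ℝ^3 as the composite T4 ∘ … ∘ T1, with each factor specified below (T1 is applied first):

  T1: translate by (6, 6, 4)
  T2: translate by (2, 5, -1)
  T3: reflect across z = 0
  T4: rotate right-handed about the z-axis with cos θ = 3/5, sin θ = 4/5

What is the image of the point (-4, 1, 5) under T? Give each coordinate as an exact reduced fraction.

T1 translate by (6, 6, 4): (-4, 1, 5) → (2, 7, 9)
T2 translate by (2, 5, -1): (2, 7, 9) → (4, 12, 8)
T3 reflect across z = 0: (4, 12, 8) → (4, 12, -8)
T4 rotate right-handed about the z-axis with cos θ = 3/5, sin θ = 4/5: (4, 12, -8) → (-36/5, 52/5, -8)

T(p) = (-36/5, 52/5, -8)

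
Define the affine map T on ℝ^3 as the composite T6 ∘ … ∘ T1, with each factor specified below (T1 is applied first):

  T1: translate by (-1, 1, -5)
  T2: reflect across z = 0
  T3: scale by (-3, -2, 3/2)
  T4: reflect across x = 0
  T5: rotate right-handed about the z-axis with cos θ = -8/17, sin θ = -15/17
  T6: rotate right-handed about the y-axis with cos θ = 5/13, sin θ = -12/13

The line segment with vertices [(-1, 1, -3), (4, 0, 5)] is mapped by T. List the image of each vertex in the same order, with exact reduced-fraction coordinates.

image vertices: (-2508/221, 122/17, 876/221), (-30/13, -7, -72/13)

T1 translate by (-1, 1, -5): (-1, 1, -3) → (-2, 2, -8); (4, 0, 5) → (3, 1, 0)
T2 reflect across z = 0: (-2, 2, -8) → (-2, 2, 8); (3, 1, 0) → (3, 1, 0)
T3 scale by (-3, -2, 3/2): (-2, 2, 8) → (6, -4, 12); (3, 1, 0) → (-9, -2, 0)
T4 reflect across x = 0: (6, -4, 12) → (-6, -4, 12); (-9, -2, 0) → (9, -2, 0)
T5 rotate right-handed about the z-axis with cos θ = -8/17, sin θ = -15/17: (-6, -4, 12) → (-12/17, 122/17, 12); (9, -2, 0) → (-6, -7, 0)
T6 rotate right-handed about the y-axis with cos θ = 5/13, sin θ = -12/13: (-12/17, 122/17, 12) → (-2508/221, 122/17, 876/221); (-6, -7, 0) → (-30/13, -7, -72/13)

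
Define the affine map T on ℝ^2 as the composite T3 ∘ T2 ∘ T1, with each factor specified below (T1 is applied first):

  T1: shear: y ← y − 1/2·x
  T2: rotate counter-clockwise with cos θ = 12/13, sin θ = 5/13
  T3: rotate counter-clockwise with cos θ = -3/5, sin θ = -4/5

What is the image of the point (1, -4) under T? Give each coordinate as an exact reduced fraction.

T(p) = (-599/130, 9/65)

T1 shear: y ← y − 1/2·x: (1, -4) → (1, -9/2)
T2 rotate counter-clockwise with cos θ = 12/13, sin θ = 5/13: (1, -9/2) → (69/26, -49/13)
T3 rotate counter-clockwise with cos θ = -3/5, sin θ = -4/5: (69/26, -49/13) → (-599/130, 9/65)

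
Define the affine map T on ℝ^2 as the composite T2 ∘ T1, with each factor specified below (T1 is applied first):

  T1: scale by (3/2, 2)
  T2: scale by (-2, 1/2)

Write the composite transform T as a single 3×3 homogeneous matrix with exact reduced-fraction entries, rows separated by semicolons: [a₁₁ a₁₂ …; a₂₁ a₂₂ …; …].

T = [-3 0 0; 0 1 0; 0 0 1]

T1 = [3/2 0 0; 0 2 0; 0 0 1]
T2·T1 = [-3 0 0; 0 1 0; 0 0 1]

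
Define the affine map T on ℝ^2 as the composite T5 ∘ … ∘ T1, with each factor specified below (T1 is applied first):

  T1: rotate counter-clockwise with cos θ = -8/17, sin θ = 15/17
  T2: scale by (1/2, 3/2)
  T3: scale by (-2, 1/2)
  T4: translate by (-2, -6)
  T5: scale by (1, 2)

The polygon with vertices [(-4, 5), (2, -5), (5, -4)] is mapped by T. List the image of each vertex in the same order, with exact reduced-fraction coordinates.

T1 rotate counter-clockwise with cos θ = -8/17, sin θ = 15/17: (-4, 5) → (-43/17, -100/17); (2, -5) → (59/17, 70/17); (5, -4) → (20/17, 107/17)
T2 scale by (1/2, 3/2): (-43/17, -100/17) → (-43/34, -150/17); (59/17, 70/17) → (59/34, 105/17); (20/17, 107/17) → (10/17, 321/34)
T3 scale by (-2, 1/2): (-43/34, -150/17) → (43/17, -75/17); (59/34, 105/17) → (-59/17, 105/34); (10/17, 321/34) → (-20/17, 321/68)
T4 translate by (-2, -6): (43/17, -75/17) → (9/17, -177/17); (-59/17, 105/34) → (-93/17, -99/34); (-20/17, 321/68) → (-54/17, -87/68)
T5 scale by (1, 2): (9/17, -177/17) → (9/17, -354/17); (-93/17, -99/34) → (-93/17, -99/17); (-54/17, -87/68) → (-54/17, -87/34)

image vertices: (9/17, -354/17), (-93/17, -99/17), (-54/17, -87/34)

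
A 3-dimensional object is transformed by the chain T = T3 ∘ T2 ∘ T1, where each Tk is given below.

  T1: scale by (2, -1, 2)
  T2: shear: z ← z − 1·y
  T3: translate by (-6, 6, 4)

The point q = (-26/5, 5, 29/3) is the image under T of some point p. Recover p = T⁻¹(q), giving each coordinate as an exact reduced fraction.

p = (2/5, 1, 7/3)

T1 = [2 0 0 0; 0 -1 0 0; 0 0 2 0; 0 0 0 1]
T2·T1 = [2 0 0 0; 0 -1 0 0; 0 1 2 0; 0 0 0 1]
T3·…·T1 = [2 0 0 -6; 0 -1 0 6; 0 1 2 4; 0 0 0 1]
det M = -4; M⁻¹ = [1/2 0 0 3; 0 -1 0 6; 0 1/2 1/2 -5; 0 0 0 1]
M⁻¹ · (-26/5, 5, 29/3)ᵀ = (2/5, 1, 7/3)ᵀ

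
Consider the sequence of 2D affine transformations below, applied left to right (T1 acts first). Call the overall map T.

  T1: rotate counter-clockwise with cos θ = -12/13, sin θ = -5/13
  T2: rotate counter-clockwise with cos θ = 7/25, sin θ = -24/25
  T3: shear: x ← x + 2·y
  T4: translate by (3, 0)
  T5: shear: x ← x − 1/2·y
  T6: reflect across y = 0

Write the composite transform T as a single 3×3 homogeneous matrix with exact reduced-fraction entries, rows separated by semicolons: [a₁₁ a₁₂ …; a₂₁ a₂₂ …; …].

T = [27/50 -43/25 3; -253/325 204/325 0; 0 0 1]

T1 = [-12/13 5/13 0; -5/13 -12/13 0; 0 0 1]
T2·T1 = [-204/325 -253/325 0; 253/325 -204/325 0; 0 0 1]
T3·…·T1 = [302/325 -661/325 0; 253/325 -204/325 0; 0 0 1]
T4·…·T1 = [302/325 -661/325 3; 253/325 -204/325 0; 0 0 1]
T5·…·T1 = [27/50 -43/25 3; 253/325 -204/325 0; 0 0 1]
T6·…·T1 = [27/50 -43/25 3; -253/325 204/325 0; 0 0 1]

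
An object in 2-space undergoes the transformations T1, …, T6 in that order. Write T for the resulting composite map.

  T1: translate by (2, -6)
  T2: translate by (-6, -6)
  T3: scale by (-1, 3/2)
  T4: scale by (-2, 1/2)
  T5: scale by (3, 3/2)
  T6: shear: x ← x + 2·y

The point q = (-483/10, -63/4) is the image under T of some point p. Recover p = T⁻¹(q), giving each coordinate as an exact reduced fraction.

p = (6/5, -2)

T1 = [1 0 2; 0 1 -6; 0 0 1]
T2·T1 = [1 0 -4; 0 1 -12; 0 0 1]
T3·…·T1 = [-1 0 4; 0 3/2 -18; 0 0 1]
T4·…·T1 = [2 0 -8; 0 3/4 -9; 0 0 1]
T5·…·T1 = [6 0 -24; 0 9/8 -27/2; 0 0 1]
T6·…·T1 = [6 9/4 -51; 0 9/8 -27/2; 0 0 1]
det M = 27/4; M⁻¹ = [1/6 -1/3 4; 0 8/9 12; 0 0 1]
M⁻¹ · (-483/10, -63/4)ᵀ = (6/5, -2)ᵀ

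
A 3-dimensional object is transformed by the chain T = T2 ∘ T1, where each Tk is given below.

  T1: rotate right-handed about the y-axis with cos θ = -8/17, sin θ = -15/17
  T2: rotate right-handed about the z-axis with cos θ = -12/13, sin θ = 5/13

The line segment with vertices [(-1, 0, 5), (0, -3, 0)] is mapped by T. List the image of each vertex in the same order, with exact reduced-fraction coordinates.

T1 rotate right-handed about the y-axis with cos θ = -8/17, sin θ = -15/17: (-1, 0, 5) → (-67/17, 0, -55/17); (0, -3, 0) → (0, -3, 0)
T2 rotate right-handed about the z-axis with cos θ = -12/13, sin θ = 5/13: (-67/17, 0, -55/17) → (804/221, -335/221, -55/17); (0, -3, 0) → (15/13, 36/13, 0)

image vertices: (804/221, -335/221, -55/17), (15/13, 36/13, 0)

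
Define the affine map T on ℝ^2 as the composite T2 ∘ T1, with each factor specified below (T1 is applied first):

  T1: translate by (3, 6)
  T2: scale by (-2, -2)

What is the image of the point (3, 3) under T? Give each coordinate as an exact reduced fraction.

T(p) = (-12, -18)

T1 translate by (3, 6): (3, 3) → (6, 9)
T2 scale by (-2, -2): (6, 9) → (-12, -18)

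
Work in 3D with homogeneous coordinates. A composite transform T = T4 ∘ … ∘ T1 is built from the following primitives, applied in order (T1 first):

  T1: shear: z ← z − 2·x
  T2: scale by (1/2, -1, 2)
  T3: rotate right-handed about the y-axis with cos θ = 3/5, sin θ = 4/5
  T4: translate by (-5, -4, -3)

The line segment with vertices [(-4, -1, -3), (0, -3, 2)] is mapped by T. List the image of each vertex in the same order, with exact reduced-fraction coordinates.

image vertices: (9/5, -3, 23/5), (-9/5, -1, -3/5)

T1 shear: z ← z − 2·x: (-4, -1, -3) → (-4, -1, 5); (0, -3, 2) → (0, -3, 2)
T2 scale by (1/2, -1, 2): (-4, -1, 5) → (-2, 1, 10); (0, -3, 2) → (0, 3, 4)
T3 rotate right-handed about the y-axis with cos θ = 3/5, sin θ = 4/5: (-2, 1, 10) → (34/5, 1, 38/5); (0, 3, 4) → (16/5, 3, 12/5)
T4 translate by (-5, -4, -3): (34/5, 1, 38/5) → (9/5, -3, 23/5); (16/5, 3, 12/5) → (-9/5, -1, -3/5)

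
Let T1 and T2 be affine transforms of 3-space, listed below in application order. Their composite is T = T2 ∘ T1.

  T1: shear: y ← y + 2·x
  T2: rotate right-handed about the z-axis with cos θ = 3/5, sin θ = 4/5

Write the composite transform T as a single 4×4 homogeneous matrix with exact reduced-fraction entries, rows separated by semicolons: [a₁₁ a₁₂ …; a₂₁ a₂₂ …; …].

T = [-1 -4/5 0 0; 2 3/5 0 0; 0 0 1 0; 0 0 0 1]

T1 = [1 0 0 0; 2 1 0 0; 0 0 1 0; 0 0 0 1]
T2·T1 = [-1 -4/5 0 0; 2 3/5 0 0; 0 0 1 0; 0 0 0 1]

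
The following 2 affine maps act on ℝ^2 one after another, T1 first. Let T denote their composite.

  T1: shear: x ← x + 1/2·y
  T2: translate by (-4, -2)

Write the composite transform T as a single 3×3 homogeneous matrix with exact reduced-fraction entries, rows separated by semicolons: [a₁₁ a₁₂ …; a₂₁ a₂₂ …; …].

T = [1 1/2 -4; 0 1 -2; 0 0 1]

T1 = [1 1/2 0; 0 1 0; 0 0 1]
T2·T1 = [1 1/2 -4; 0 1 -2; 0 0 1]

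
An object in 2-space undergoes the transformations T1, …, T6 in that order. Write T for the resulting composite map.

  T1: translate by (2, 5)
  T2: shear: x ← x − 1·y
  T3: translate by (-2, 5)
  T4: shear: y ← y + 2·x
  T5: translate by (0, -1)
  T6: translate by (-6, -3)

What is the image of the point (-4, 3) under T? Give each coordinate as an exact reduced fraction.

T1 translate by (2, 5): (-4, 3) → (-2, 8)
T2 shear: x ← x − 1·y: (-2, 8) → (-10, 8)
T3 translate by (-2, 5): (-10, 8) → (-12, 13)
T4 shear: y ← y + 2·x: (-12, 13) → (-12, -11)
T5 translate by (0, -1): (-12, -11) → (-12, -12)
T6 translate by (-6, -3): (-12, -12) → (-18, -15)

T(p) = (-18, -15)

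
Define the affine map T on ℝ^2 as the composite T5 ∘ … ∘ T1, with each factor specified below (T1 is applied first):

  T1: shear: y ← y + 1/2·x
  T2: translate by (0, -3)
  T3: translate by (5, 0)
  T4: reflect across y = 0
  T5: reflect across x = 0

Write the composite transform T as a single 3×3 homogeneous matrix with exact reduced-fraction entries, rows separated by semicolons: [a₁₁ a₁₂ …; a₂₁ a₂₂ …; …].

T1 = [1 0 0; 1/2 1 0; 0 0 1]
T2·T1 = [1 0 0; 1/2 1 -3; 0 0 1]
T3·…·T1 = [1 0 5; 1/2 1 -3; 0 0 1]
T4·…·T1 = [1 0 5; -1/2 -1 3; 0 0 1]
T5·…·T1 = [-1 0 -5; -1/2 -1 3; 0 0 1]

T = [-1 0 -5; -1/2 -1 3; 0 0 1]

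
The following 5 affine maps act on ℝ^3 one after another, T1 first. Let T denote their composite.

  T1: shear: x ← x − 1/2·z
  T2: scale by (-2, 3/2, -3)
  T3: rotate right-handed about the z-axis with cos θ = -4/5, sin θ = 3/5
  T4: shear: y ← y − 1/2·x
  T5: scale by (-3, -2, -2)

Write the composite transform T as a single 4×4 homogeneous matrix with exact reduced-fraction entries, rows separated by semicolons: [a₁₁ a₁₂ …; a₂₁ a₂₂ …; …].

T = [-24/5 27/10 12/5 0; 4 3/2 -2 0; 0 0 6 0; 0 0 0 1]

T1 = [1 0 -1/2 0; 0 1 0 0; 0 0 1 0; 0 0 0 1]
T2·T1 = [-2 0 1 0; 0 3/2 0 0; 0 0 -3 0; 0 0 0 1]
T3·…·T1 = [8/5 -9/10 -4/5 0; -6/5 -6/5 3/5 0; 0 0 -3 0; 0 0 0 1]
T4·…·T1 = [8/5 -9/10 -4/5 0; -2 -3/4 1 0; 0 0 -3 0; 0 0 0 1]
T5·…·T1 = [-24/5 27/10 12/5 0; 4 3/2 -2 0; 0 0 6 0; 0 0 0 1]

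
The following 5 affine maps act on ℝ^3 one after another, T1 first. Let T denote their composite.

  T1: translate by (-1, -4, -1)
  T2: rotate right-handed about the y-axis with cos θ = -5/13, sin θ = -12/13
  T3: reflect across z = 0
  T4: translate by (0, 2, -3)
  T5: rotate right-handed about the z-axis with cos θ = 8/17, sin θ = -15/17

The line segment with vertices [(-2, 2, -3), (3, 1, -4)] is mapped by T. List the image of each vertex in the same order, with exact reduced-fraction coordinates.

T1 translate by (-1, -4, -1): (-2, 2, -3) → (-3, -2, -4); (3, 1, -4) → (2, -3, -5)
T2 rotate right-handed about the y-axis with cos θ = -5/13, sin θ = -12/13: (-3, -2, -4) → (63/13, -2, -16/13); (2, -3, -5) → (50/13, -3, 49/13)
T3 reflect across z = 0: (63/13, -2, -16/13) → (63/13, -2, 16/13); (50/13, -3, 49/13) → (50/13, -3, -49/13)
T4 translate by (0, 2, -3): (63/13, -2, 16/13) → (63/13, 0, -23/13); (50/13, -3, -49/13) → (50/13, -1, -88/13)
T5 rotate right-handed about the z-axis with cos θ = 8/17, sin θ = -15/17: (63/13, 0, -23/13) → (504/221, -945/221, -23/13); (50/13, -1, -88/13) → (205/221, -854/221, -88/13)

image vertices: (504/221, -945/221, -23/13), (205/221, -854/221, -88/13)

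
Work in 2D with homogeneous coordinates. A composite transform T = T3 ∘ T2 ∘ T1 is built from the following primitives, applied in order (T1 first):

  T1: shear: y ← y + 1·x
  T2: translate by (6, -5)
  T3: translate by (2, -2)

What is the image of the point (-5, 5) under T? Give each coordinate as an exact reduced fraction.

T(p) = (3, -7)

T1 shear: y ← y + 1·x: (-5, 5) → (-5, 0)
T2 translate by (6, -5): (-5, 0) → (1, -5)
T3 translate by (2, -2): (1, -5) → (3, -7)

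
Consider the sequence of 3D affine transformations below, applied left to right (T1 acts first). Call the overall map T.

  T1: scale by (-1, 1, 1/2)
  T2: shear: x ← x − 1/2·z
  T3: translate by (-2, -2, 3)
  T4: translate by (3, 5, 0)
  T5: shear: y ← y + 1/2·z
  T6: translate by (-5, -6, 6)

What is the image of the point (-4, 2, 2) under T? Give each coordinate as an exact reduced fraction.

T(p) = (-1/2, 1, 10)

T1 scale by (-1, 1, 1/2): (-4, 2, 2) → (4, 2, 1)
T2 shear: x ← x − 1/2·z: (4, 2, 1) → (7/2, 2, 1)
T3 translate by (-2, -2, 3): (7/2, 2, 1) → (3/2, 0, 4)
T4 translate by (3, 5, 0): (3/2, 0, 4) → (9/2, 5, 4)
T5 shear: y ← y + 1/2·z: (9/2, 5, 4) → (9/2, 7, 4)
T6 translate by (-5, -6, 6): (9/2, 7, 4) → (-1/2, 1, 10)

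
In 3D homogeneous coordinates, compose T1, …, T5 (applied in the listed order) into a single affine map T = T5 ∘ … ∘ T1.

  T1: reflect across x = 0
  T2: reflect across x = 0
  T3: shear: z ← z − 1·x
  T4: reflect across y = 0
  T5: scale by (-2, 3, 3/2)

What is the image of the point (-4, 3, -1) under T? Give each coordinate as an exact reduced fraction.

T1 reflect across x = 0: (-4, 3, -1) → (4, 3, -1)
T2 reflect across x = 0: (4, 3, -1) → (-4, 3, -1)
T3 shear: z ← z − 1·x: (-4, 3, -1) → (-4, 3, 3)
T4 reflect across y = 0: (-4, 3, 3) → (-4, -3, 3)
T5 scale by (-2, 3, 3/2): (-4, -3, 3) → (8, -9, 9/2)

T(p) = (8, -9, 9/2)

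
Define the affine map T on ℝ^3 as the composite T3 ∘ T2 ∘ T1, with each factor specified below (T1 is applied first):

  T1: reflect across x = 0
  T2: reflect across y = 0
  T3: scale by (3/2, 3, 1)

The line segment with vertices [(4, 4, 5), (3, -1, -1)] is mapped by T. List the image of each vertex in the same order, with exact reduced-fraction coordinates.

T1 reflect across x = 0: (4, 4, 5) → (-4, 4, 5); (3, -1, -1) → (-3, -1, -1)
T2 reflect across y = 0: (-4, 4, 5) → (-4, -4, 5); (-3, -1, -1) → (-3, 1, -1)
T3 scale by (3/2, 3, 1): (-4, -4, 5) → (-6, -12, 5); (-3, 1, -1) → (-9/2, 3, -1)

image vertices: (-6, -12, 5), (-9/2, 3, -1)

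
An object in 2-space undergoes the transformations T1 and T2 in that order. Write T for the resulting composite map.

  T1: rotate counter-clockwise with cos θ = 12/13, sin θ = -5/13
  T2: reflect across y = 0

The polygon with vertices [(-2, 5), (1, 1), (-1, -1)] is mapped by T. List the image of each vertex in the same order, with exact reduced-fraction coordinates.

image vertices: (1/13, -70/13), (17/13, -7/13), (-17/13, 7/13)

T1 rotate counter-clockwise with cos θ = 12/13, sin θ = -5/13: (-2, 5) → (1/13, 70/13); (1, 1) → (17/13, 7/13); (-1, -1) → (-17/13, -7/13)
T2 reflect across y = 0: (1/13, 70/13) → (1/13, -70/13); (17/13, 7/13) → (17/13, -7/13); (-17/13, -7/13) → (-17/13, 7/13)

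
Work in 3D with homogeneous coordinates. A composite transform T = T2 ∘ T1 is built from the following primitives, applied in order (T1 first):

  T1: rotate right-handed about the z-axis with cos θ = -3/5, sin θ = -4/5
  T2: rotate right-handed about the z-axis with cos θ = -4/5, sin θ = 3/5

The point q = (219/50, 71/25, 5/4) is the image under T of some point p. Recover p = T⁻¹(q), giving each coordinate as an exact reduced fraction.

T1 = [-3/5 4/5 0 0; -4/5 -3/5 0 0; 0 0 1 0; 0 0 0 1]
T2·T1 = [24/25 -7/25 0 0; 7/25 24/25 0 0; 0 0 1 0; 0 0 0 1]
det M = 1; M⁻¹ = [24/25 7/25 0 0; -7/25 24/25 0 0; 0 0 1 0; 0 0 0 1]
M⁻¹ · (219/50, 71/25, 5/4)ᵀ = (5, 3/2, 5/4)ᵀ

p = (5, 3/2, 5/4)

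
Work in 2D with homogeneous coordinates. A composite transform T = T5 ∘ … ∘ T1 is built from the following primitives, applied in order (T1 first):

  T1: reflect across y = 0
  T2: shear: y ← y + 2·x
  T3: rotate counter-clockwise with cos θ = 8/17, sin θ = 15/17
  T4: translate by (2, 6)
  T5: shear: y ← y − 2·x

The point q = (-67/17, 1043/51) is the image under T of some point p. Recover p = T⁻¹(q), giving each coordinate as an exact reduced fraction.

T1 = [1 0 0; 0 -1 0; 0 0 1]
T2·T1 = [1 0 0; 2 -1 0; 0 0 1]
T3·…·T1 = [-22/17 15/17 0; 31/17 -8/17 0; 0 0 1]
T4·…·T1 = [-22/17 15/17 2; 31/17 -8/17 6; 0 0 1]
T5·…·T1 = [-22/17 15/17 2; 75/17 -38/17 2; 0 0 1]
det M = -1; M⁻¹ = [38/17 15/17 -106/17; 75/17 22/17 -194/17; 0 0 1]
M⁻¹ · (-67/17, 1043/51)ᵀ = (3, -7/3)ᵀ

p = (3, -7/3)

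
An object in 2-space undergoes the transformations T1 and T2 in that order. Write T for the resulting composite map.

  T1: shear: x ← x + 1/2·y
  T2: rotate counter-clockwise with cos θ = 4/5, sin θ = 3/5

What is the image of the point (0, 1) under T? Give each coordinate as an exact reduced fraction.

T(p) = (-1/5, 11/10)

T1 shear: x ← x + 1/2·y: (0, 1) → (1/2, 1)
T2 rotate counter-clockwise with cos θ = 4/5, sin θ = 3/5: (1/2, 1) → (-1/5, 11/10)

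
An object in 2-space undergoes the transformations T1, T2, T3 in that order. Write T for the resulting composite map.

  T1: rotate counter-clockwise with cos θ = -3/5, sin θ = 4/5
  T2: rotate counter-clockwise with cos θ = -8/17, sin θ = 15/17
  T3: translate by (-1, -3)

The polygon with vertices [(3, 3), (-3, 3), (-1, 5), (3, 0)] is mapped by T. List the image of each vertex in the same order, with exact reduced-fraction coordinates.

T1 rotate counter-clockwise with cos θ = -3/5, sin θ = 4/5: (3, 3) → (-21/5, 3/5); (-3, 3) → (-3/5, -21/5); (-1, 5) → (-17/5, -19/5); (3, 0) → (-9/5, 12/5)
T2 rotate counter-clockwise with cos θ = -8/17, sin θ = 15/17: (-21/5, 3/5) → (123/85, -339/85); (-3/5, -21/5) → (339/85, 123/85); (-17/5, -19/5) → (421/85, -103/85); (-9/5, 12/5) → (-108/85, -231/85)
T3 translate by (-1, -3): (123/85, -339/85) → (38/85, -594/85); (339/85, 123/85) → (254/85, -132/85); (421/85, -103/85) → (336/85, -358/85); (-108/85, -231/85) → (-193/85, -486/85)

image vertices: (38/85, -594/85), (254/85, -132/85), (336/85, -358/85), (-193/85, -486/85)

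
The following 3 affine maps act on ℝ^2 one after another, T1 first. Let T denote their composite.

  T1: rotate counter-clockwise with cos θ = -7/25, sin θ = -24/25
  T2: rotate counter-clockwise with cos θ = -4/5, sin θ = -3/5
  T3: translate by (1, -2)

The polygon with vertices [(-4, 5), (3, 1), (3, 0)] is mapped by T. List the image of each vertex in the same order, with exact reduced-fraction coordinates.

T1 rotate counter-clockwise with cos θ = -7/25, sin θ = -24/25: (-4, 5) → (148/25, 61/25); (3, 1) → (3/25, -79/25); (3, 0) → (-21/25, -72/25)
T2 rotate counter-clockwise with cos θ = -4/5, sin θ = -3/5: (148/25, 61/25) → (-409/125, -688/125); (3/25, -79/25) → (-249/125, 307/125); (-21/25, -72/25) → (-132/125, 351/125)
T3 translate by (1, -2): (-409/125, -688/125) → (-284/125, -938/125); (-249/125, 307/125) → (-124/125, 57/125); (-132/125, 351/125) → (-7/125, 101/125)

image vertices: (-284/125, -938/125), (-124/125, 57/125), (-7/125, 101/125)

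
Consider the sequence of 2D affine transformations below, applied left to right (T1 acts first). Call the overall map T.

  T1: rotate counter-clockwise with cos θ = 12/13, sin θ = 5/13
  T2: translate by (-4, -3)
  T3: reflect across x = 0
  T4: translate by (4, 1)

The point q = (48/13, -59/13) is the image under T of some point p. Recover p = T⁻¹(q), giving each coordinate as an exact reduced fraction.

p = (3, -4)

T1 = [12/13 -5/13 0; 5/13 12/13 0; 0 0 1]
T2·T1 = [12/13 -5/13 -4; 5/13 12/13 -3; 0 0 1]
T3·…·T1 = [-12/13 5/13 4; 5/13 12/13 -3; 0 0 1]
T4·…·T1 = [-12/13 5/13 8; 5/13 12/13 -2; 0 0 1]
det M = -1; M⁻¹ = [-12/13 5/13 106/13; 5/13 12/13 -16/13; 0 0 1]
M⁻¹ · (48/13, -59/13)ᵀ = (3, -4)ᵀ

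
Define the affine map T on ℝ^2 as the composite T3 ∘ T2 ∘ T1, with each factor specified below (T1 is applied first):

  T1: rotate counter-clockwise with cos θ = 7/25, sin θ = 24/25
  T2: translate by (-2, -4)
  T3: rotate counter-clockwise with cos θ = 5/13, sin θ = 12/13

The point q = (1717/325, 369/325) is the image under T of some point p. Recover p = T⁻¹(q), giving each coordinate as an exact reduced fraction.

p = (1, -5)

T1 = [7/25 -24/25 0; 24/25 7/25 0; 0 0 1]
T2·T1 = [7/25 -24/25 -2; 24/25 7/25 -4; 0 0 1]
T3·…·T1 = [-253/325 -204/325 38/13; 204/325 -253/325 -44/13; 0 0 1]
det M = 1; M⁻¹ = [-253/325 204/325 22/5; -204/325 -253/325 -4/5; 0 0 1]
M⁻¹ · (1717/325, 369/325)ᵀ = (1, -5)ᵀ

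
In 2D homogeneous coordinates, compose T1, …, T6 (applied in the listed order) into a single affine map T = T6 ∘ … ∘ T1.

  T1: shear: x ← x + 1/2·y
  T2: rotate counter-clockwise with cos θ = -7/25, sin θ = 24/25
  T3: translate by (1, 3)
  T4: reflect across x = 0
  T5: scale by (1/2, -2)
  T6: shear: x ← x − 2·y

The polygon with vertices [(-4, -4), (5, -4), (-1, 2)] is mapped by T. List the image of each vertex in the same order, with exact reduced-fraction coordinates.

image vertices: (-491/50, 82/25), (26, -14), (511/50, -122/25)

T1 shear: x ← x + 1/2·y: (-4, -4) → (-6, -4); (5, -4) → (3, -4); (-1, 2) → (0, 2)
T2 rotate counter-clockwise with cos θ = -7/25, sin θ = 24/25: (-6, -4) → (138/25, -116/25); (3, -4) → (3, 4); (0, 2) → (-48/25, -14/25)
T3 translate by (1, 3): (138/25, -116/25) → (163/25, -41/25); (3, 4) → (4, 7); (-48/25, -14/25) → (-23/25, 61/25)
T4 reflect across x = 0: (163/25, -41/25) → (-163/25, -41/25); (4, 7) → (-4, 7); (-23/25, 61/25) → (23/25, 61/25)
T5 scale by (1/2, -2): (-163/25, -41/25) → (-163/50, 82/25); (-4, 7) → (-2, -14); (23/25, 61/25) → (23/50, -122/25)
T6 shear: x ← x − 2·y: (-163/50, 82/25) → (-491/50, 82/25); (-2, -14) → (26, -14); (23/50, -122/25) → (511/50, -122/25)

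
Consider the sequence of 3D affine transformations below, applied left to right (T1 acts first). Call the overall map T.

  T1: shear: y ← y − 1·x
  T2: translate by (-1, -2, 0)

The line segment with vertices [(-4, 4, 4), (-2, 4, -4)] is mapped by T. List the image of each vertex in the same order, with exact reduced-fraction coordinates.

image vertices: (-5, 6, 4), (-3, 4, -4)

T1 shear: y ← y − 1·x: (-4, 4, 4) → (-4, 8, 4); (-2, 4, -4) → (-2, 6, -4)
T2 translate by (-1, -2, 0): (-4, 8, 4) → (-5, 6, 4); (-2, 6, -4) → (-3, 4, -4)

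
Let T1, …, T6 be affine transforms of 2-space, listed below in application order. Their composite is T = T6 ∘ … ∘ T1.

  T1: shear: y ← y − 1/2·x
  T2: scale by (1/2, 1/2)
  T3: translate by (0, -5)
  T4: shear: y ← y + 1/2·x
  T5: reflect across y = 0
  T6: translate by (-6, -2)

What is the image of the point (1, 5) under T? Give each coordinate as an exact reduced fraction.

T1 shear: y ← y − 1/2·x: (1, 5) → (1, 9/2)
T2 scale by (1/2, 1/2): (1, 9/2) → (1/2, 9/4)
T3 translate by (0, -5): (1/2, 9/4) → (1/2, -11/4)
T4 shear: y ← y + 1/2·x: (1/2, -11/4) → (1/2, -5/2)
T5 reflect across y = 0: (1/2, -5/2) → (1/2, 5/2)
T6 translate by (-6, -2): (1/2, 5/2) → (-11/2, 1/2)

T(p) = (-11/2, 1/2)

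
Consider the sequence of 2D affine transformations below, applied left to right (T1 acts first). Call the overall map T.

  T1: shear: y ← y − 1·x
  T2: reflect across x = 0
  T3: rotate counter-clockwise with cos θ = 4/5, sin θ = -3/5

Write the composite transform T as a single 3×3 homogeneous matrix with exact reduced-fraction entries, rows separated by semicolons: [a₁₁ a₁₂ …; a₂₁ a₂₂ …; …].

T1 = [1 0 0; -1 1 0; 0 0 1]
T2·T1 = [-1 0 0; -1 1 0; 0 0 1]
T3·…·T1 = [-7/5 3/5 0; -1/5 4/5 0; 0 0 1]

T = [-7/5 3/5 0; -1/5 4/5 0; 0 0 1]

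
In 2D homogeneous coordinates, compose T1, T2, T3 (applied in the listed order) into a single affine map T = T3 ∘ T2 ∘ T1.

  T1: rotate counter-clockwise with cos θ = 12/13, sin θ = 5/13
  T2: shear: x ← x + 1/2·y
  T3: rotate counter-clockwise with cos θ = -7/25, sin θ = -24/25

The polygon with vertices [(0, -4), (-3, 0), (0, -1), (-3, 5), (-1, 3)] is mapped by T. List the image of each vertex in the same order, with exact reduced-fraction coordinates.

T1 rotate counter-clockwise with cos θ = 12/13, sin θ = 5/13: (0, -4) → (20/13, -48/13); (-3, 0) → (-36/13, -15/13); (0, -1) → (5/13, -12/13); (-3, 5) → (-61/13, 45/13); (-1, 3) → (-27/13, 31/13)
T2 shear: x ← x + 1/2·y: (20/13, -48/13) → (-4/13, -48/13); (-36/13, -15/13) → (-87/26, -15/13); (5/13, -12/13) → (-1/13, -12/13); (-61/13, 45/13) → (-77/26, 45/13); (-27/13, 31/13) → (-23/26, 31/13)
T3 rotate counter-clockwise with cos θ = -7/25, sin θ = -24/25: (-4/13, -48/13) → (-1124/325, 432/325); (-87/26, -15/13) → (-111/650, 1149/325); (-1/13, -12/13) → (-281/325, 108/325); (-77/26, 45/13) → (2699/650, 609/325); (-23/26, 31/13) → (1649/650, 59/325)

image vertices: (-1124/325, 432/325), (-111/650, 1149/325), (-281/325, 108/325), (2699/650, 609/325), (1649/650, 59/325)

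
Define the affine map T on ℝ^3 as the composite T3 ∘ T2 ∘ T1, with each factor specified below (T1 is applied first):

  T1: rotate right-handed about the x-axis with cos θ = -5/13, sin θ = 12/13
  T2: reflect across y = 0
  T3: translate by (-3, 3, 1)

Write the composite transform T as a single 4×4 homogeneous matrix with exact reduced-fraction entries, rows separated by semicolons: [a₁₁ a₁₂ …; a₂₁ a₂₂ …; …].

T = [1 0 0 -3; 0 5/13 12/13 3; 0 12/13 -5/13 1; 0 0 0 1]

T1 = [1 0 0 0; 0 -5/13 -12/13 0; 0 12/13 -5/13 0; 0 0 0 1]
T2·T1 = [1 0 0 0; 0 5/13 12/13 0; 0 12/13 -5/13 0; 0 0 0 1]
T3·…·T1 = [1 0 0 -3; 0 5/13 12/13 3; 0 12/13 -5/13 1; 0 0 0 1]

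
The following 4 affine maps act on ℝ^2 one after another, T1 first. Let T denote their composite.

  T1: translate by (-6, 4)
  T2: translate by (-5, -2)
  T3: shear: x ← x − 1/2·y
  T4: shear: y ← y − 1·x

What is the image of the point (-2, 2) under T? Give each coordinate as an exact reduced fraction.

T(p) = (-15, 19)

T1 translate by (-6, 4): (-2, 2) → (-8, 6)
T2 translate by (-5, -2): (-8, 6) → (-13, 4)
T3 shear: x ← x − 1/2·y: (-13, 4) → (-15, 4)
T4 shear: y ← y − 1·x: (-15, 4) → (-15, 19)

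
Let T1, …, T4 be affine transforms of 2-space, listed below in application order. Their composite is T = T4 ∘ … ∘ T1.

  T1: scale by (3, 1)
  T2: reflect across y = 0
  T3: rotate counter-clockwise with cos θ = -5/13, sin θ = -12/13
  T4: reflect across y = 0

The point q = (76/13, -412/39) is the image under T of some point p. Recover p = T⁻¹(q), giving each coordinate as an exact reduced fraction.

p = (-4, -4/3)

T1 = [3 0 0; 0 1 0; 0 0 1]
T2·T1 = [3 0 0; 0 -1 0; 0 0 1]
T3·…·T1 = [-15/13 -12/13 0; -36/13 5/13 0; 0 0 1]
T4·…·T1 = [-15/13 -12/13 0; 36/13 -5/13 0; 0 0 1]
det M = 3; M⁻¹ = [-5/39 4/13 0; -12/13 -5/13 0; 0 0 1]
M⁻¹ · (76/13, -412/39)ᵀ = (-4, -4/3)ᵀ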